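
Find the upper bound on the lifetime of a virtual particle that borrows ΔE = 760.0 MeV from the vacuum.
4.330 × 10^-25 s

Using the energy-time uncertainty principle:
ΔEΔt ≥ ℏ/2

For a virtual particle borrowing energy ΔE, the maximum lifetime is:
Δt_max = ℏ/(2ΔE)

Converting energy:
ΔE = 760.0 MeV = 1.218e-10 J

Δt_max = (1.055e-34 J·s) / (2 × 1.218e-10 J)
Δt_max = 4.330e-25 s = 4.330 × 10^-25 s

Virtual particles with higher borrowed energy exist for shorter times.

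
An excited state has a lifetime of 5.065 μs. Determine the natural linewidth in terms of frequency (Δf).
15.711 kHz

Using the energy-time uncertainty principle and E = hf:
ΔEΔt ≥ ℏ/2
hΔf·Δt ≥ ℏ/2

The minimum frequency uncertainty is:
Δf = ℏ/(2hτ) = 1/(4πτ)
Δf = 1/(4π × 5.065e-06 s)
Δf = 1.571e+04 Hz = 15.711 kHz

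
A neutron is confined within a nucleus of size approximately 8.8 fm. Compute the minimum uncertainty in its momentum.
5.992 × 10^-21 kg·m/s

Using the Heisenberg uncertainty principle:
ΔxΔp ≥ ℏ/2

With Δx ≈ L = 8.800e-15 m (the confinement size):
Δp_min = ℏ/(2Δx)
Δp_min = (1.055e-34 J·s) / (2 × 8.800e-15 m)
Δp_min = 5.992e-21 kg·m/s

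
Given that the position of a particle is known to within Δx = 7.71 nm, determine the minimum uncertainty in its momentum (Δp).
6.839 × 10^-27 kg·m/s

Using the Heisenberg uncertainty principle:
ΔxΔp ≥ ℏ/2

The minimum uncertainty in momentum is:
Δp_min = ℏ/(2Δx)
Δp_min = (1.055e-34 J·s) / (2 × 7.710e-09 m)
Δp_min = 6.839e-27 kg·m/s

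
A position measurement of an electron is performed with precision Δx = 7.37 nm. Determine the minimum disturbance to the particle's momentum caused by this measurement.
7.154 × 10^-27 kg·m/s

The uncertainty principle implies that measuring position disturbs momentum:
ΔxΔp ≥ ℏ/2

When we measure position with precision Δx, we necessarily introduce a momentum uncertainty:
Δp ≥ ℏ/(2Δx)
Δp_min = (1.055e-34 J·s) / (2 × 7.370e-09 m)
Δp_min = 7.154e-27 kg·m/s

The more precisely we measure position, the greater the momentum disturbance.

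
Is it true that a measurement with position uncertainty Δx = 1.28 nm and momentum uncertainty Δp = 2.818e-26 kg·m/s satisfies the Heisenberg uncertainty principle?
No, it violates the uncertainty principle (impossible measurement).

Calculate the product ΔxΔp:
ΔxΔp = (1.280e-09 m) × (2.818e-26 kg·m/s)
ΔxΔp = 3.607e-35 J·s

Compare to the minimum allowed value ℏ/2:
ℏ/2 = 5.273e-35 J·s

Since ΔxΔp = 3.607e-35 J·s < 5.273e-35 J·s = ℏ/2,
the measurement violates the uncertainty principle.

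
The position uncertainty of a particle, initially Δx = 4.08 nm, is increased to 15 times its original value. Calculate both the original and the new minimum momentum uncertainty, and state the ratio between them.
Original Δp_min = 1.292 × 10^-26 kg·m/s; new Δp'_min = 8.616 × 10^-28 kg·m/s; ratio Δp'_min/Δp_min = 1/15.

From the uncertainty principle ΔxΔp ≥ ℏ/2, the minimum momentum uncertainty is Δp_min = ℏ/(2Δx).

Original (Δx = 4.08 nm = 4.080e-09 m):
Δp_min = (1.055e-34 J·s)/(2 × 4.080e-09 m) = 1.292e-26 kg·m/s

When Δx → 15Δx:
Δp'_min = ℏ/(2 × 15Δx) = (1/15) × ℏ/(2Δx) = (1/15) × Δp_min
Δp'_min = 1/15 × 1.292e-26 kg·m/s = 8.616e-28 kg·m/s

Since Δp_min ∝ 1/Δx, when Δx is increased to 15 times its original value, Δp_min decreases to 1/15 of its original value.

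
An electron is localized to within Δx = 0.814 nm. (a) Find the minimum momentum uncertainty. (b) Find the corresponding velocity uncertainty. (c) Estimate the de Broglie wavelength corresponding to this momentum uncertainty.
(a) Δp_min = 6.478 × 10^-26 kg·m/s
(b) Δv_min = 71.110 km/s
(c) λ_dB = 10.229 nm

Step-by-step:

(a) From the uncertainty principle:
Δp_min = ℏ/(2Δx) = (1.055e-34 J·s)/(2 × 8.140e-10 m) = 6.478e-26 kg·m/s

(b) The velocity uncertainty:
Δv = Δp/m = (6.478e-26 kg·m/s)/(9.109e-31 kg) = 7.111e+04 m/s = 71.110 km/s

(c) The de Broglie wavelength for this momentum:
λ = h/p = (6.626e-34 J·s)/(6.478e-26 kg·m/s) = 1.023e-08 m = 10.229 nm

Note: The de Broglie wavelength is comparable to the localization size, as expected from wave-particle duality.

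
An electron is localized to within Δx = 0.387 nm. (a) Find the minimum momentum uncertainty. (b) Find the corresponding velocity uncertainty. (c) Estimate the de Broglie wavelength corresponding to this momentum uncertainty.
(a) Δp_min = 1.362 × 10^-25 kg·m/s
(b) Δv_min = 149.571 km/s
(c) λ_dB = 4.863 nm

Step-by-step:

(a) From the uncertainty principle:
Δp_min = ℏ/(2Δx) = (1.055e-34 J·s)/(2 × 3.870e-10 m) = 1.362e-25 kg·m/s

(b) The velocity uncertainty:
Δv = Δp/m = (1.362e-25 kg·m/s)/(9.109e-31 kg) = 1.496e+05 m/s = 149.571 km/s

(c) The de Broglie wavelength for this momentum:
λ = h/p = (6.626e-34 J·s)/(1.362e-25 kg·m/s) = 4.863e-09 m = 4.863 nm

Note: The de Broglie wavelength is comparable to the localization size, as expected from wave-particle duality.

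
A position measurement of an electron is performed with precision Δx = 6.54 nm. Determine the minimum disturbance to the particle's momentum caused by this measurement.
8.062 × 10^-27 kg·m/s

The uncertainty principle implies that measuring position disturbs momentum:
ΔxΔp ≥ ℏ/2

When we measure position with precision Δx, we necessarily introduce a momentum uncertainty:
Δp ≥ ℏ/(2Δx)
Δp_min = (1.055e-34 J·s) / (2 × 6.540e-09 m)
Δp_min = 8.062e-27 kg·m/s

The more precisely we measure position, the greater the momentum disturbance.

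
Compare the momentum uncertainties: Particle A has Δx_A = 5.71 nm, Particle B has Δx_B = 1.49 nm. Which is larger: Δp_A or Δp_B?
Particle B has the larger minimum momentum uncertainty, by a factor of 3.83.

For each particle, the minimum momentum uncertainty is Δp_min = ℏ/(2Δx):

Particle A: Δp_A = ℏ/(2×5.710e-09 m) = 9.234e-27 kg·m/s
Particle B: Δp_B = ℏ/(2×1.490e-09 m) = 3.539e-26 kg·m/s

Ratio: Δp_B/Δp_A = 3.83

Since Δp_min ∝ 1/Δx, the particle with smaller position uncertainty (B) has larger momentum uncertainty.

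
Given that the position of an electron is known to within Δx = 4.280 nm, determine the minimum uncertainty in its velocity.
13.524 km/s

Using the Heisenberg uncertainty principle and Δp = mΔv:
ΔxΔp ≥ ℏ/2
Δx(mΔv) ≥ ℏ/2

The minimum uncertainty in velocity is:
Δv_min = ℏ/(2mΔx)
Δv_min = (1.055e-34 J·s) / (2 × 9.109e-31 kg × 4.280e-09 m)
Δv_min = 1.352e+04 m/s = 13.524 km/s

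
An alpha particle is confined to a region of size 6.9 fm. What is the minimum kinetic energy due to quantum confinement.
27.427 keV

Using the uncertainty principle:

1. Position uncertainty: Δx ≈ 6.900e-15 m
2. Minimum momentum uncertainty: Δp = ℏ/(2Δx) = 7.642e-21 kg·m/s
3. Minimum kinetic energy:
   KE = (Δp)²/(2m) = (7.642e-21)²/(2 × 6.645e-27 kg)
   KE = 4.394e-15 J = 27.427 keV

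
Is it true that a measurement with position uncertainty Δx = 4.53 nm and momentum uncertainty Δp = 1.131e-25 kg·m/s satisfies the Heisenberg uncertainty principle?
Yes, it satisfies the uncertainty principle.

Calculate the product ΔxΔp:
ΔxΔp = (4.530e-09 m) × (1.131e-25 kg·m/s)
ΔxΔp = 5.123e-34 J·s

Compare to the minimum allowed value ℏ/2:
ℏ/2 = 5.273e-35 J·s

Since ΔxΔp = 5.123e-34 J·s ≥ 5.273e-35 J·s = ℏ/2,
the measurement satisfies the uncertainty principle.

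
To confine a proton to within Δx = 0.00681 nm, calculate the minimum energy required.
111.856 meV

Localizing a particle requires giving it sufficient momentum uncertainty:

1. From uncertainty principle: Δp ≥ ℏ/(2Δx)
   Δp_min = (1.055e-34 J·s) / (2 × 6.810e-12 m)
   Δp_min = 7.743e-24 kg·m/s

2. This momentum uncertainty corresponds to kinetic energy:
   KE ≈ (Δp)²/(2m) = (7.743e-24)²/(2 × 1.673e-27 kg)
   KE = 1.792e-20 J = 111.856 meV

Tighter localization requires more energy.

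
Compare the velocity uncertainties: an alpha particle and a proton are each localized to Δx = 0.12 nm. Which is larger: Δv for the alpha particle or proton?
The proton has the larger minimum velocity uncertainty, by a ratio of 4.0.

For both particles, Δp_min = ℏ/(2Δx) = 4.394e-25 kg·m/s (same for both).

The velocity uncertainty is Δv = Δp/m:
- alpha particle: Δv = 4.394e-25 / 6.645e-27 = 6.613e+01 m/s = 66.129 m/s
- proton: Δv = 4.394e-25 / 1.673e-27 = 2.627e+02 m/s = 262.704 m/s

Ratio: 2.627e+02 / 6.613e+01 = 4.0

The lighter particle has larger velocity uncertainty because Δv ∝ 1/m.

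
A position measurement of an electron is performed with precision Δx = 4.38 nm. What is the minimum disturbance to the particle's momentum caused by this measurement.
1.204 × 10^-26 kg·m/s

The uncertainty principle implies that measuring position disturbs momentum:
ΔxΔp ≥ ℏ/2

When we measure position with precision Δx, we necessarily introduce a momentum uncertainty:
Δp ≥ ℏ/(2Δx)
Δp_min = (1.055e-34 J·s) / (2 × 4.380e-09 m)
Δp_min = 1.204e-26 kg·m/s

The more precisely we measure position, the greater the momentum disturbance.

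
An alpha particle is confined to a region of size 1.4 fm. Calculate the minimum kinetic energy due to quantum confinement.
666.229 keV

Using the uncertainty principle:

1. Position uncertainty: Δx ≈ 1.400e-15 m
2. Minimum momentum uncertainty: Δp = ℏ/(2Δx) = 3.766e-20 kg·m/s
3. Minimum kinetic energy:
   KE = (Δp)²/(2m) = (3.766e-20)²/(2 × 6.645e-27 kg)
   KE = 1.067e-13 J = 666.229 keV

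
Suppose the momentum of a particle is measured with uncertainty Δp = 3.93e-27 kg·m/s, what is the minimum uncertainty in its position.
13.417 nm

Using the Heisenberg uncertainty principle:
ΔxΔp ≥ ℏ/2

The minimum uncertainty in position is:
Δx_min = ℏ/(2Δp)
Δx_min = (1.055e-34 J·s) / (2 × 3.930e-27 kg·m/s)
Δx_min = 1.342e-08 m = 13.417 nm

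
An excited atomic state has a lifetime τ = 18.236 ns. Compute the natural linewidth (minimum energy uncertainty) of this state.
18.047 neV

Using the energy-time uncertainty principle:
ΔEΔt ≥ ℏ/2

The lifetime τ represents the time uncertainty Δt.
The natural linewidth (minimum energy uncertainty) is:

ΔE = ℏ/(2τ)
ΔE = (1.055e-34 J·s) / (2 × 1.824e-08 s)
ΔE = 2.891e-27 J = 18.047 neV

This natural linewidth limits the precision of spectroscopic measurements.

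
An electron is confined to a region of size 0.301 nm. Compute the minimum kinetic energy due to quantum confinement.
105.131 meV

Using the uncertainty principle:

1. Position uncertainty: Δx ≈ 3.010e-10 m
2. Minimum momentum uncertainty: Δp = ℏ/(2Δx) = 1.752e-25 kg·m/s
3. Minimum kinetic energy:
   KE = (Δp)²/(2m) = (1.752e-25)²/(2 × 9.109e-31 kg)
   KE = 1.684e-20 J = 105.131 meV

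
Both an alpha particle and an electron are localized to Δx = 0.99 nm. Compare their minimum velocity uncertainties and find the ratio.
The electron has the larger minimum velocity uncertainty, by a ratio of 7294.3.

For both particles, Δp_min = ℏ/(2Δx) = 5.326e-26 kg·m/s (same for both).

The velocity uncertainty is Δv = Δp/m:
- alpha particle: Δv = 5.326e-26 / 6.645e-27 = 8.016e+00 m/s = 8.016 m/s
- electron: Δv = 5.326e-26 / 9.109e-31 = 5.847e+04 m/s = 58.469 km/s

Ratio: 5.847e+04 / 8.016e+00 = 7294.3

The lighter particle has larger velocity uncertainty because Δv ∝ 1/m.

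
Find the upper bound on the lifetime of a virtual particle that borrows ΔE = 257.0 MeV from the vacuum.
1.281 ys

Using the energy-time uncertainty principle:
ΔEΔt ≥ ℏ/2

For a virtual particle borrowing energy ΔE, the maximum lifetime is:
Δt_max = ℏ/(2ΔE)

Converting energy:
ΔE = 257.0 MeV = 4.118e-11 J

Δt_max = (1.055e-34 J·s) / (2 × 4.118e-11 J)
Δt_max = 1.281e-24 s = 1.281 ys

Virtual particles with higher borrowed energy exist for shorter times.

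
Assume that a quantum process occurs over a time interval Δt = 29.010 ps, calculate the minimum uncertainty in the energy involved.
11.345 μeV

Using the energy-time uncertainty principle:
ΔEΔt ≥ ℏ/2

The minimum uncertainty in energy is:
ΔE_min = ℏ/(2Δt)
ΔE_min = (1.055e-34 J·s) / (2 × 2.901e-11 s)
ΔE_min = 1.818e-24 J = 11.345 μeV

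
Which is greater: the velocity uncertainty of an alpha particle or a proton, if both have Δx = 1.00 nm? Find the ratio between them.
The proton has the larger minimum velocity uncertainty, by a ratio of 4.0.

For both particles, Δp_min = ℏ/(2Δx) = 5.273e-26 kg·m/s (same for both).

The velocity uncertainty is Δv = Δp/m:
- alpha particle: Δv = 5.273e-26 / 6.645e-27 = 7.935e+00 m/s = 7.935 m/s
- proton: Δv = 5.273e-26 / 1.673e-27 = 3.152e+01 m/s = 31.525 m/s

Ratio: 3.152e+01 / 7.935e+00 = 4.0

The lighter particle has larger velocity uncertainty because Δv ∝ 1/m.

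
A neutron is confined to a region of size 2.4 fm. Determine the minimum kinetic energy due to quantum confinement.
899.360 keV

Using the uncertainty principle:

1. Position uncertainty: Δx ≈ 2.400e-15 m
2. Minimum momentum uncertainty: Δp = ℏ/(2Δx) = 2.197e-20 kg·m/s
3. Minimum kinetic energy:
   KE = (Δp)²/(2m) = (2.197e-20)²/(2 × 1.675e-27 kg)
   KE = 1.441e-13 J = 899.360 keV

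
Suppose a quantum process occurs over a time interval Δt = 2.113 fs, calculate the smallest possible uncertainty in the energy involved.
155.753 meV

Using the energy-time uncertainty principle:
ΔEΔt ≥ ℏ/2

The minimum uncertainty in energy is:
ΔE_min = ℏ/(2Δt)
ΔE_min = (1.055e-34 J·s) / (2 × 2.113e-15 s)
ΔE_min = 2.495e-20 J = 155.753 meV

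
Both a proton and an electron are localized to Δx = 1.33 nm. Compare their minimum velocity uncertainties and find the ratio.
The electron has the larger minimum velocity uncertainty, by a ratio of 1836.2.

For both particles, Δp_min = ℏ/(2Δx) = 3.965e-26 kg·m/s (same for both).

The velocity uncertainty is Δv = Δp/m:
- proton: Δv = 3.965e-26 / 1.673e-27 = 2.370e+01 m/s = 23.703 m/s
- electron: Δv = 3.965e-26 / 9.109e-31 = 4.352e+04 m/s = 43.522 km/s

Ratio: 4.352e+04 / 2.370e+01 = 1836.2

The lighter particle has larger velocity uncertainty because Δv ∝ 1/m.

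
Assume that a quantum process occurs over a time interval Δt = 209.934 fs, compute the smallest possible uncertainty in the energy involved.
1.568 meV

Using the energy-time uncertainty principle:
ΔEΔt ≥ ℏ/2

The minimum uncertainty in energy is:
ΔE_min = ℏ/(2Δt)
ΔE_min = (1.055e-34 J·s) / (2 × 2.099e-13 s)
ΔE_min = 2.512e-22 J = 1.568 meV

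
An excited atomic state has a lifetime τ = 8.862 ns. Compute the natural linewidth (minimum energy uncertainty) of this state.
37.137 neV

Using the energy-time uncertainty principle:
ΔEΔt ≥ ℏ/2

The lifetime τ represents the time uncertainty Δt.
The natural linewidth (minimum energy uncertainty) is:

ΔE = ℏ/(2τ)
ΔE = (1.055e-34 J·s) / (2 × 8.862e-09 s)
ΔE = 5.950e-27 J = 37.137 neV

This natural linewidth limits the precision of spectroscopic measurements.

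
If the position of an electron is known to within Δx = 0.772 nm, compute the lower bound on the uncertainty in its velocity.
74.979 km/s

Using the Heisenberg uncertainty principle and Δp = mΔv:
ΔxΔp ≥ ℏ/2
Δx(mΔv) ≥ ℏ/2

The minimum uncertainty in velocity is:
Δv_min = ℏ/(2mΔx)
Δv_min = (1.055e-34 J·s) / (2 × 9.109e-31 kg × 7.720e-10 m)
Δv_min = 7.498e+04 m/s = 74.979 km/s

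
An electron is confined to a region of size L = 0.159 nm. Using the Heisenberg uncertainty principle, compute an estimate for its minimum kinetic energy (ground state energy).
376.763 meV

Using the uncertainty principle to estimate ground state energy:

1. The position uncertainty is approximately the confinement size:
   Δx ≈ L = 1.590e-10 m

2. From ΔxΔp ≥ ℏ/2, the minimum momentum uncertainty is:
   Δp ≈ ℏ/(2L) = 3.316e-25 kg·m/s

3. The kinetic energy is approximately:
   KE ≈ (Δp)²/(2m) = (3.316e-25)²/(2 × 9.109e-31 kg)
   KE ≈ 6.036e-20 J = 376.763 meV

This is an order-of-magnitude estimate of the ground state energy.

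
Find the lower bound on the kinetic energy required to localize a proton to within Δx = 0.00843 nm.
72.996 meV

Localizing a particle requires giving it sufficient momentum uncertainty:

1. From uncertainty principle: Δp ≥ ℏ/(2Δx)
   Δp_min = (1.055e-34 J·s) / (2 × 8.430e-12 m)
   Δp_min = 6.255e-24 kg·m/s

2. This momentum uncertainty corresponds to kinetic energy:
   KE ≈ (Δp)²/(2m) = (6.255e-24)²/(2 × 1.673e-27 kg)
   KE = 1.170e-20 J = 72.996 meV

Tighter localization requires more energy.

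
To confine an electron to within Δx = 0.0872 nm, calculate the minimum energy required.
1.253 eV

Localizing a particle requires giving it sufficient momentum uncertainty:

1. From uncertainty principle: Δp ≥ ℏ/(2Δx)
   Δp_min = (1.055e-34 J·s) / (2 × 8.720e-11 m)
   Δp_min = 6.047e-25 kg·m/s

2. This momentum uncertainty corresponds to kinetic energy:
   KE ≈ (Δp)²/(2m) = (6.047e-25)²/(2 × 9.109e-31 kg)
   KE = 2.007e-19 J = 1.253 eV

Tighter localization requires more energy.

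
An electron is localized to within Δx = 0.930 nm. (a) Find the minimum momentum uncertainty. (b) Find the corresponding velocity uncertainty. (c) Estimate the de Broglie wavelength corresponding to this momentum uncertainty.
(a) Δp_min = 5.670 × 10^-26 kg·m/s
(b) Δv_min = 62.241 km/s
(c) λ_dB = 11.687 nm

Step-by-step:

(a) From the uncertainty principle:
Δp_min = ℏ/(2Δx) = (1.055e-34 J·s)/(2 × 9.300e-10 m) = 5.670e-26 kg·m/s

(b) The velocity uncertainty:
Δv = Δp/m = (5.670e-26 kg·m/s)/(9.109e-31 kg) = 6.224e+04 m/s = 62.241 km/s

(c) The de Broglie wavelength for this momentum:
λ = h/p = (6.626e-34 J·s)/(5.670e-26 kg·m/s) = 1.169e-08 m = 11.687 nm

Note: The de Broglie wavelength is comparable to the localization size, as expected from wave-particle duality.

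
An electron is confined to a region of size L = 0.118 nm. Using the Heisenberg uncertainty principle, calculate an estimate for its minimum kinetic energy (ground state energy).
684.067 meV

Using the uncertainty principle to estimate ground state energy:

1. The position uncertainty is approximately the confinement size:
   Δx ≈ L = 1.180e-10 m

2. From ΔxΔp ≥ ℏ/2, the minimum momentum uncertainty is:
   Δp ≈ ℏ/(2L) = 4.469e-25 kg·m/s

3. The kinetic energy is approximately:
   KE ≈ (Δp)²/(2m) = (4.469e-25)²/(2 × 9.109e-31 kg)
   KE ≈ 1.096e-19 J = 684.067 meV

This is an order-of-magnitude estimate of the ground state energy.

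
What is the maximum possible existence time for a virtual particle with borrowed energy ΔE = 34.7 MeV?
9.484 ys

Using the energy-time uncertainty principle:
ΔEΔt ≥ ℏ/2

For a virtual particle borrowing energy ΔE, the maximum lifetime is:
Δt_max = ℏ/(2ΔE)

Converting energy:
ΔE = 34.7 MeV = 5.560e-12 J

Δt_max = (1.055e-34 J·s) / (2 × 5.560e-12 J)
Δt_max = 9.484e-24 s = 9.484 ys

Virtual particles with higher borrowed energy exist for shorter times.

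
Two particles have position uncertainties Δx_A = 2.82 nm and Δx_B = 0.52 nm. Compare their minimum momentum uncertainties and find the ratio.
Particle B has the larger minimum momentum uncertainty, by a factor of 5.42.

For each particle, the minimum momentum uncertainty is Δp_min = ℏ/(2Δx):

Particle A: Δp_A = ℏ/(2×2.820e-09 m) = 1.870e-26 kg·m/s
Particle B: Δp_B = ℏ/(2×5.200e-10 m) = 1.014e-25 kg·m/s

Ratio: Δp_B/Δp_A = 5.42

Since Δp_min ∝ 1/Δx, the particle with smaller position uncertainty (B) has larger momentum uncertainty.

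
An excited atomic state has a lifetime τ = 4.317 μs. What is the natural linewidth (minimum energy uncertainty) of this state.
76.235 peV

Using the energy-time uncertainty principle:
ΔEΔt ≥ ℏ/2

The lifetime τ represents the time uncertainty Δt.
The natural linewidth (minimum energy uncertainty) is:

ΔE = ℏ/(2τ)
ΔE = (1.055e-34 J·s) / (2 × 4.317e-06 s)
ΔE = 1.221e-29 J = 76.235 peV

This natural linewidth limits the precision of spectroscopic measurements.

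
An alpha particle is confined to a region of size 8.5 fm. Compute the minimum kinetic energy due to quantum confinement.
18.073 keV

Using the uncertainty principle:

1. Position uncertainty: Δx ≈ 8.500e-15 m
2. Minimum momentum uncertainty: Δp = ℏ/(2Δx) = 6.203e-21 kg·m/s
3. Minimum kinetic energy:
   KE = (Δp)²/(2m) = (6.203e-21)²/(2 × 6.645e-27 kg)
   KE = 2.896e-15 J = 18.073 keV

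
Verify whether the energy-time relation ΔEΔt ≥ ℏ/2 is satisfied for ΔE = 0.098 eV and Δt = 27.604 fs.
Yes, it satisfies the uncertainty relation.

Calculate the product ΔEΔt:
ΔE = 0.098 eV = 1.570e-20 J
ΔEΔt = (1.570e-20 J) × (2.760e-14 s)
ΔEΔt = 4.334e-34 J·s

Compare to the minimum allowed value ℏ/2:
ℏ/2 = 5.273e-35 J·s

Since ΔEΔt = 4.334e-34 J·s ≥ 5.273e-35 J·s = ℏ/2,
this satisfies the uncertainty relation.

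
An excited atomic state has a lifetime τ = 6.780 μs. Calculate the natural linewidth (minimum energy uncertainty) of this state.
48.541 peV

Using the energy-time uncertainty principle:
ΔEΔt ≥ ℏ/2

The lifetime τ represents the time uncertainty Δt.
The natural linewidth (minimum energy uncertainty) is:

ΔE = ℏ/(2τ)
ΔE = (1.055e-34 J·s) / (2 × 6.780e-06 s)
ΔE = 7.777e-30 J = 48.541 peV

This natural linewidth limits the precision of spectroscopic measurements.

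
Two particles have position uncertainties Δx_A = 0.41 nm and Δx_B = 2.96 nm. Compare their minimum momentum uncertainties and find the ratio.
Particle A has the larger minimum momentum uncertainty, by a factor of 7.22.

For each particle, the minimum momentum uncertainty is Δp_min = ℏ/(2Δx):

Particle A: Δp_A = ℏ/(2×4.100e-10 m) = 1.286e-25 kg·m/s
Particle B: Δp_B = ℏ/(2×2.960e-09 m) = 1.781e-26 kg·m/s

Ratio: Δp_A/Δp_B = 7.22

Since Δp_min ∝ 1/Δx, the particle with smaller position uncertainty (A) has larger momentum uncertainty.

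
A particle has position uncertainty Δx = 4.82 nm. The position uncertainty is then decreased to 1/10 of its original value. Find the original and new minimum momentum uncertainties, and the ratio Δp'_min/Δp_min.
Original Δp_min = 1.094 × 10^-26 kg·m/s; new Δp'_min = 1.094 × 10^-25 kg·m/s; ratio Δp'_min/Δp_min = 10.

From the uncertainty principle ΔxΔp ≥ ℏ/2, the minimum momentum uncertainty is Δp_min = ℏ/(2Δx).

Original (Δx = 4.82 nm = 4.820e-09 m):
Δp_min = (1.055e-34 J·s)/(2 × 4.820e-09 m) = 1.094e-26 kg·m/s

When Δx → (1/10)Δx:
Δp'_min = ℏ/(2 × (1/10)Δx) = 10 × ℏ/(2Δx) = 10 × Δp_min
Δp'_min = 10 × 1.094e-26 kg·m/s = 1.094e-25 kg·m/s

Since Δp_min ∝ 1/Δx, when Δx is decreased to 1/10 of its original value, Δp_min increases to 10 times its original value.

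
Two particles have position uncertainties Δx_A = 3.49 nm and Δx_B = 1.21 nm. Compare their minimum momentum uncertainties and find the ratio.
Particle B has the larger minimum momentum uncertainty, by a factor of 2.88.

For each particle, the minimum momentum uncertainty is Δp_min = ℏ/(2Δx):

Particle A: Δp_A = ℏ/(2×3.490e-09 m) = 1.511e-26 kg·m/s
Particle B: Δp_B = ℏ/(2×1.210e-09 m) = 4.358e-26 kg·m/s

Ratio: Δp_B/Δp_A = 2.88

Since Δp_min ∝ 1/Δx, the particle with smaller position uncertainty (B) has larger momentum uncertainty.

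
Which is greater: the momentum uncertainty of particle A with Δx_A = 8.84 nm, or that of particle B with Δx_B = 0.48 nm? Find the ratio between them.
Particle B has the larger minimum momentum uncertainty, by a factor of 18.42.

For each particle, the minimum momentum uncertainty is Δp_min = ℏ/(2Δx):

Particle A: Δp_A = ℏ/(2×8.840e-09 m) = 5.965e-27 kg·m/s
Particle B: Δp_B = ℏ/(2×4.800e-10 m) = 1.099e-25 kg·m/s

Ratio: Δp_B/Δp_A = 18.42

Since Δp_min ∝ 1/Δx, the particle with smaller position uncertainty (B) has larger momentum uncertainty.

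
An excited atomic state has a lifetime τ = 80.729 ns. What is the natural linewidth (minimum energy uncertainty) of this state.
4.077 neV

Using the energy-time uncertainty principle:
ΔEΔt ≥ ℏ/2

The lifetime τ represents the time uncertainty Δt.
The natural linewidth (minimum energy uncertainty) is:

ΔE = ℏ/(2τ)
ΔE = (1.055e-34 J·s) / (2 × 8.073e-08 s)
ΔE = 6.532e-28 J = 4.077 neV

This natural linewidth limits the precision of spectroscopic measurements.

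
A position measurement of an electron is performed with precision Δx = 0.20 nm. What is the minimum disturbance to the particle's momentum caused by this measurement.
2.636 × 10^-25 kg·m/s

The uncertainty principle implies that measuring position disturbs momentum:
ΔxΔp ≥ ℏ/2

When we measure position with precision Δx, we necessarily introduce a momentum uncertainty:
Δp ≥ ℏ/(2Δx)
Δp_min = (1.055e-34 J·s) / (2 × 2.000e-10 m)
Δp_min = 2.636e-25 kg·m/s

The more precisely we measure position, the greater the momentum disturbance.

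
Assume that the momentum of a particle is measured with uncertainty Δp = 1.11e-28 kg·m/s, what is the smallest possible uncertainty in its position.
475.032 nm

Using the Heisenberg uncertainty principle:
ΔxΔp ≥ ℏ/2

The minimum uncertainty in position is:
Δx_min = ℏ/(2Δp)
Δx_min = (1.055e-34 J·s) / (2 × 1.110e-28 kg·m/s)
Δx_min = 4.750e-07 m = 475.032 nm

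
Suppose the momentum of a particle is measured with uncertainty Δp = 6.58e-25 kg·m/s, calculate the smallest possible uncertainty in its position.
80.135 pm

Using the Heisenberg uncertainty principle:
ΔxΔp ≥ ℏ/2

The minimum uncertainty in position is:
Δx_min = ℏ/(2Δp)
Δx_min = (1.055e-34 J·s) / (2 × 6.580e-25 kg·m/s)
Δx_min = 8.013e-11 m = 80.135 pm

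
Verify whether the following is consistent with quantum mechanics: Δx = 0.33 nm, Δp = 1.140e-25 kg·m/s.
No, it violates the uncertainty principle (impossible measurement).

Calculate the product ΔxΔp:
ΔxΔp = (3.300e-10 m) × (1.140e-25 kg·m/s)
ΔxΔp = 3.762e-35 J·s

Compare to the minimum allowed value ℏ/2:
ℏ/2 = 5.273e-35 J·s

Since ΔxΔp = 3.762e-35 J·s < 5.273e-35 J·s = ℏ/2,
the measurement violates the uncertainty principle.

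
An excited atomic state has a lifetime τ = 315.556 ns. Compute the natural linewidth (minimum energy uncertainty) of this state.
1.043 neV

Using the energy-time uncertainty principle:
ΔEΔt ≥ ℏ/2

The lifetime τ represents the time uncertainty Δt.
The natural linewidth (minimum energy uncertainty) is:

ΔE = ℏ/(2τ)
ΔE = (1.055e-34 J·s) / (2 × 3.156e-07 s)
ΔE = 1.671e-28 J = 1.043 neV

This natural linewidth limits the precision of spectroscopic measurements.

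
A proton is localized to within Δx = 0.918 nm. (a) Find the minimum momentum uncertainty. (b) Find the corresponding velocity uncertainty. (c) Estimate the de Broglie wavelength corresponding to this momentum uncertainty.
(a) Δp_min = 5.744 × 10^-26 kg·m/s
(b) Δv_min = 34.340 m/s
(c) λ_dB = 11.536 nm

Step-by-step:

(a) From the uncertainty principle:
Δp_min = ℏ/(2Δx) = (1.055e-34 J·s)/(2 × 9.180e-10 m) = 5.744e-26 kg·m/s

(b) The velocity uncertainty:
Δv = Δp/m = (5.744e-26 kg·m/s)/(1.673e-27 kg) = 3.434e+01 m/s = 34.340 m/s

(c) The de Broglie wavelength for this momentum:
λ = h/p = (6.626e-34 J·s)/(5.744e-26 kg·m/s) = 1.154e-08 m = 11.536 nm

Note: The de Broglie wavelength is comparable to the localization size, as expected from wave-particle duality.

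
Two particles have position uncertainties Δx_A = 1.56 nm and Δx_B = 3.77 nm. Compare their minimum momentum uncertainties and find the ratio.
Particle A has the larger minimum momentum uncertainty, by a factor of 2.42.

For each particle, the minimum momentum uncertainty is Δp_min = ℏ/(2Δx):

Particle A: Δp_A = ℏ/(2×1.560e-09 m) = 3.380e-26 kg·m/s
Particle B: Δp_B = ℏ/(2×3.770e-09 m) = 1.399e-26 kg·m/s

Ratio: Δp_A/Δp_B = 2.42

Since Δp_min ∝ 1/Δx, the particle with smaller position uncertainty (A) has larger momentum uncertainty.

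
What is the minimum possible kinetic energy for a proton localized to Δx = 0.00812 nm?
78.676 meV

Localizing a particle requires giving it sufficient momentum uncertainty:

1. From uncertainty principle: Δp ≥ ℏ/(2Δx)
   Δp_min = (1.055e-34 J·s) / (2 × 8.120e-12 m)
   Δp_min = 6.494e-24 kg·m/s

2. This momentum uncertainty corresponds to kinetic energy:
   KE ≈ (Δp)²/(2m) = (6.494e-24)²/(2 × 1.673e-27 kg)
   KE = 1.261e-20 J = 78.676 meV

Tighter localization requires more energy.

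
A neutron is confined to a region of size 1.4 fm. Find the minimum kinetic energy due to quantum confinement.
2.643 MeV

Using the uncertainty principle:

1. Position uncertainty: Δx ≈ 1.400e-15 m
2. Minimum momentum uncertainty: Δp = ℏ/(2Δx) = 3.766e-20 kg·m/s
3. Minimum kinetic energy:
   KE = (Δp)²/(2m) = (3.766e-20)²/(2 × 1.675e-27 kg)
   KE = 4.235e-13 J = 2.643 MeV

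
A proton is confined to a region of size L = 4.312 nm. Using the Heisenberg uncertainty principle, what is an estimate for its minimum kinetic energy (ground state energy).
278.995 neV

Using the uncertainty principle to estimate ground state energy:

1. The position uncertainty is approximately the confinement size:
   Δx ≈ L = 4.312e-09 m

2. From ΔxΔp ≥ ℏ/2, the minimum momentum uncertainty is:
   Δp ≈ ℏ/(2L) = 1.223e-26 kg·m/s

3. The kinetic energy is approximately:
   KE ≈ (Δp)²/(2m) = (1.223e-26)²/(2 × 1.673e-27 kg)
   KE ≈ 4.470e-26 J = 278.995 neV

This is an order-of-magnitude estimate of the ground state energy.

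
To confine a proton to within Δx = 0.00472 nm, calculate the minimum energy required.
232.847 meV

Localizing a particle requires giving it sufficient momentum uncertainty:

1. From uncertainty principle: Δp ≥ ℏ/(2Δx)
   Δp_min = (1.055e-34 J·s) / (2 × 4.720e-12 m)
   Δp_min = 1.117e-23 kg·m/s

2. This momentum uncertainty corresponds to kinetic energy:
   KE ≈ (Δp)²/(2m) = (1.117e-23)²/(2 × 1.673e-27 kg)
   KE = 3.731e-20 J = 232.847 meV

Tighter localization requires more energy.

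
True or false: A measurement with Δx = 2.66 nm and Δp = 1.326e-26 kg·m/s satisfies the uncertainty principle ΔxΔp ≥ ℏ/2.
No, it violates the uncertainty principle (impossible measurement).

Calculate the product ΔxΔp:
ΔxΔp = (2.660e-09 m) × (1.326e-26 kg·m/s)
ΔxΔp = 3.527e-35 J·s

Compare to the minimum allowed value ℏ/2:
ℏ/2 = 5.273e-35 J·s

Since ΔxΔp = 3.527e-35 J·s < 5.273e-35 J·s = ℏ/2,
the measurement violates the uncertainty principle.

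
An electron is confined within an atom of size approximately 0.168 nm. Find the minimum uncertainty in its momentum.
3.139 × 10^-25 kg·m/s

Using the Heisenberg uncertainty principle:
ΔxΔp ≥ ℏ/2

With Δx ≈ L = 1.680e-10 m (the confinement size):
Δp_min = ℏ/(2Δx)
Δp_min = (1.055e-34 J·s) / (2 × 1.680e-10 m)
Δp_min = 3.139e-25 kg·m/s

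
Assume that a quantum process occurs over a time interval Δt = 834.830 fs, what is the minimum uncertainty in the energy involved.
394.219 μeV

Using the energy-time uncertainty principle:
ΔEΔt ≥ ℏ/2

The minimum uncertainty in energy is:
ΔE_min = ℏ/(2Δt)
ΔE_min = (1.055e-34 J·s) / (2 × 8.348e-13 s)
ΔE_min = 6.316e-23 J = 394.219 μeV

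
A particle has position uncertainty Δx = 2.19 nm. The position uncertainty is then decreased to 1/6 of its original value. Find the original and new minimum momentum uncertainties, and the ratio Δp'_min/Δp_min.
Original Δp_min = 2.408 × 10^-26 kg·m/s; new Δp'_min = 1.445 × 10^-25 kg·m/s; ratio Δp'_min/Δp_min = 6.

From the uncertainty principle ΔxΔp ≥ ℏ/2, the minimum momentum uncertainty is Δp_min = ℏ/(2Δx).

Original (Δx = 2.19 nm = 2.190e-09 m):
Δp_min = (1.055e-34 J·s)/(2 × 2.190e-09 m) = 2.408e-26 kg·m/s

When Δx → (1/6)Δx:
Δp'_min = ℏ/(2 × (1/6)Δx) = 6 × ℏ/(2Δx) = 6 × Δp_min
Δp'_min = 6 × 2.408e-26 kg·m/s = 1.445e-25 kg·m/s

Since Δp_min ∝ 1/Δx, when Δx is decreased to 1/6 of its original value, Δp_min increases to 6 times its original value.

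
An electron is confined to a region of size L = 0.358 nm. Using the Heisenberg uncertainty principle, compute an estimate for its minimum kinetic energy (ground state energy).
74.318 meV

Using the uncertainty principle to estimate ground state energy:

1. The position uncertainty is approximately the confinement size:
   Δx ≈ L = 3.580e-10 m

2. From ΔxΔp ≥ ℏ/2, the minimum momentum uncertainty is:
   Δp ≈ ℏ/(2L) = 1.473e-25 kg·m/s

3. The kinetic energy is approximately:
   KE ≈ (Δp)²/(2m) = (1.473e-25)²/(2 × 9.109e-31 kg)
   KE ≈ 1.191e-20 J = 74.318 meV

This is an order-of-magnitude estimate of the ground state energy.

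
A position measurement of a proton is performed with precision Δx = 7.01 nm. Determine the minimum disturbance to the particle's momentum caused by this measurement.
7.522 × 10^-27 kg·m/s

The uncertainty principle implies that measuring position disturbs momentum:
ΔxΔp ≥ ℏ/2

When we measure position with precision Δx, we necessarily introduce a momentum uncertainty:
Δp ≥ ℏ/(2Δx)
Δp_min = (1.055e-34 J·s) / (2 × 7.010e-09 m)
Δp_min = 7.522e-27 kg·m/s

The more precisely we measure position, the greater the momentum disturbance.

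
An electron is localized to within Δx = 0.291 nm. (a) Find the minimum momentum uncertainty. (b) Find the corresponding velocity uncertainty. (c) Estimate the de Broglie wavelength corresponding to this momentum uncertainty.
(a) Δp_min = 1.812 × 10^-25 kg·m/s
(b) Δv_min = 198.913 km/s
(c) λ_dB = 3.657 nm

Step-by-step:

(a) From the uncertainty principle:
Δp_min = ℏ/(2Δx) = (1.055e-34 J·s)/(2 × 2.910e-10 m) = 1.812e-25 kg·m/s

(b) The velocity uncertainty:
Δv = Δp/m = (1.812e-25 kg·m/s)/(9.109e-31 kg) = 1.989e+05 m/s = 198.913 km/s

(c) The de Broglie wavelength for this momentum:
λ = h/p = (6.626e-34 J·s)/(1.812e-25 kg·m/s) = 3.657e-09 m = 3.657 nm

Note: The de Broglie wavelength is comparable to the localization size, as expected from wave-particle duality.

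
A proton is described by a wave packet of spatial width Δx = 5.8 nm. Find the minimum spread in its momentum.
9.091 × 10^-27 kg·m/s

For a wave packet, the spatial width Δx and momentum spread Δp are related by the uncertainty principle:
ΔxΔp ≥ ℏ/2

The minimum momentum spread is:
Δp_min = ℏ/(2Δx)
Δp_min = (1.055e-34 J·s) / (2 × 5.800e-09 m)
Δp_min = 9.091e-27 kg·m/s

A wave packet cannot have both a well-defined position and well-defined momentum.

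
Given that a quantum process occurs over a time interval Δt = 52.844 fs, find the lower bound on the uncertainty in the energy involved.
6.228 meV

Using the energy-time uncertainty principle:
ΔEΔt ≥ ℏ/2

The minimum uncertainty in energy is:
ΔE_min = ℏ/(2Δt)
ΔE_min = (1.055e-34 J·s) / (2 × 5.284e-14 s)
ΔE_min = 9.978e-22 J = 6.228 meV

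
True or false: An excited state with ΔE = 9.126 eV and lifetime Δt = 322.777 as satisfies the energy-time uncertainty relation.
Yes, it satisfies the uncertainty relation.

Calculate the product ΔEΔt:
ΔE = 9.126 eV = 1.462e-18 J
ΔEΔt = (1.462e-18 J) × (3.228e-16 s)
ΔEΔt = 4.719e-34 J·s

Compare to the minimum allowed value ℏ/2:
ℏ/2 = 5.273e-35 J·s

Since ΔEΔt = 4.719e-34 J·s ≥ 5.273e-35 J·s = ℏ/2,
this satisfies the uncertainty relation.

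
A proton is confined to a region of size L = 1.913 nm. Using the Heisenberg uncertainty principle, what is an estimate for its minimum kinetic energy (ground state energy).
1.418 μeV

Using the uncertainty principle to estimate ground state energy:

1. The position uncertainty is approximately the confinement size:
   Δx ≈ L = 1.913e-09 m

2. From ΔxΔp ≥ ℏ/2, the minimum momentum uncertainty is:
   Δp ≈ ℏ/(2L) = 2.756e-26 kg·m/s

3. The kinetic energy is approximately:
   KE ≈ (Δp)²/(2m) = (2.756e-26)²/(2 × 1.673e-27 kg)
   KE ≈ 2.271e-25 J = 1.418 μeV

This is an order-of-magnitude estimate of the ground state energy.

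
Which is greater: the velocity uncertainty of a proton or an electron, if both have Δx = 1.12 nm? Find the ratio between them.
The electron has the larger minimum velocity uncertainty, by a ratio of 1836.2.

For both particles, Δp_min = ℏ/(2Δx) = 4.708e-26 kg·m/s (same for both).

The velocity uncertainty is Δv = Δp/m:
- proton: Δv = 4.708e-26 / 1.673e-27 = 2.815e+01 m/s = 28.147 m/s
- electron: Δv = 4.708e-26 / 9.109e-31 = 5.168e+04 m/s = 51.682 km/s

Ratio: 5.168e+04 / 2.815e+01 = 1836.2

The lighter particle has larger velocity uncertainty because Δv ∝ 1/m.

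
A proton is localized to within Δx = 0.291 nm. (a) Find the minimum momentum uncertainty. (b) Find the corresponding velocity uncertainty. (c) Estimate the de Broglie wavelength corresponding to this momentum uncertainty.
(a) Δp_min = 1.812 × 10^-25 kg·m/s
(b) Δv_min = 108.332 m/s
(c) λ_dB = 3.657 nm

Step-by-step:

(a) From the uncertainty principle:
Δp_min = ℏ/(2Δx) = (1.055e-34 J·s)/(2 × 2.910e-10 m) = 1.812e-25 kg·m/s

(b) The velocity uncertainty:
Δv = Δp/m = (1.812e-25 kg·m/s)/(1.673e-27 kg) = 1.083e+02 m/s = 108.332 m/s

(c) The de Broglie wavelength for this momentum:
λ = h/p = (6.626e-34 J·s)/(1.812e-25 kg·m/s) = 3.657e-09 m = 3.657 nm

Note: The de Broglie wavelength is comparable to the localization size, as expected from wave-particle duality.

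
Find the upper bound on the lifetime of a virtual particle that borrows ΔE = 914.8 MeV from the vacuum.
3.598 × 10^-25 s

Using the energy-time uncertainty principle:
ΔEΔt ≥ ℏ/2

For a virtual particle borrowing energy ΔE, the maximum lifetime is:
Δt_max = ℏ/(2ΔE)

Converting energy:
ΔE = 914.8 MeV = 1.466e-10 J

Δt_max = (1.055e-34 J·s) / (2 × 1.466e-10 J)
Δt_max = 3.598e-25 s = 3.598 × 10^-25 s

Virtual particles with higher borrowed energy exist for shorter times.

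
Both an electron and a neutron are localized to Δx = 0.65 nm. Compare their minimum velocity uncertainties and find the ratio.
The electron has the larger minimum velocity uncertainty, by a ratio of 1838.7.

For both particles, Δp_min = ℏ/(2Δx) = 8.112e-26 kg·m/s (same for both).

The velocity uncertainty is Δv = Δp/m:
- electron: Δv = 8.112e-26 / 9.109e-31 = 8.905e+04 m/s = 89.052 km/s
- neutron: Δv = 8.112e-26 / 1.675e-27 = 4.843e+01 m/s = 48.432 m/s

Ratio: 8.905e+04 / 4.843e+01 = 1838.7

The lighter particle has larger velocity uncertainty because Δv ∝ 1/m.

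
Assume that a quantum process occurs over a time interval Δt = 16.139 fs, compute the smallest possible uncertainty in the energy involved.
20.392 meV

Using the energy-time uncertainty principle:
ΔEΔt ≥ ℏ/2

The minimum uncertainty in energy is:
ΔE_min = ℏ/(2Δt)
ΔE_min = (1.055e-34 J·s) / (2 × 1.614e-14 s)
ΔE_min = 3.267e-21 J = 20.392 meV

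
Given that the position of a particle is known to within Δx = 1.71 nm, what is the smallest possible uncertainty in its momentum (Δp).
3.084 × 10^-26 kg·m/s

Using the Heisenberg uncertainty principle:
ΔxΔp ≥ ℏ/2

The minimum uncertainty in momentum is:
Δp_min = ℏ/(2Δx)
Δp_min = (1.055e-34 J·s) / (2 × 1.710e-09 m)
Δp_min = 3.084e-26 kg·m/s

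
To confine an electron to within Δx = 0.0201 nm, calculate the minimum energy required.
23.576 eV

Localizing a particle requires giving it sufficient momentum uncertainty:

1. From uncertainty principle: Δp ≥ ℏ/(2Δx)
   Δp_min = (1.055e-34 J·s) / (2 × 2.010e-11 m)
   Δp_min = 2.623e-24 kg·m/s

2. This momentum uncertainty corresponds to kinetic energy:
   KE ≈ (Δp)²/(2m) = (2.623e-24)²/(2 × 9.109e-31 kg)
   KE = 3.777e-18 J = 23.576 eV

Tighter localization requires more energy.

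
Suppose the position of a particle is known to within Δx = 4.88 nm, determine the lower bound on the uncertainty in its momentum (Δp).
1.081 × 10^-26 kg·m/s

Using the Heisenberg uncertainty principle:
ΔxΔp ≥ ℏ/2

The minimum uncertainty in momentum is:
Δp_min = ℏ/(2Δx)
Δp_min = (1.055e-34 J·s) / (2 × 4.880e-09 m)
Δp_min = 1.081e-26 kg·m/s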